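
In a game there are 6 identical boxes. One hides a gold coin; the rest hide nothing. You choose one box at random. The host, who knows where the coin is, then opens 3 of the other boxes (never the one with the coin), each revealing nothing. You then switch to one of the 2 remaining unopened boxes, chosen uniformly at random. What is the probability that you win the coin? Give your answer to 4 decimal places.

0.4167

Your original box holds the coin with probability 1/6, so the other 5 collectively hold it with probability 5/6.
The host can always find 3 empty boxes to open, so the reveals don't change that 5/6; it is now spread over the 2 remaining unopened boxes.
P(win by switching) = (5/6) · (1/2) = 5/12 ≈ 0.4167.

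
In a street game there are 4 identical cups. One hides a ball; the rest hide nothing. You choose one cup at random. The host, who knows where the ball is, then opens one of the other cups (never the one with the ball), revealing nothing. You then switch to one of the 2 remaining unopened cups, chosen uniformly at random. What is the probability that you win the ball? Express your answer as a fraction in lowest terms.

3/8

Your original cup holds the ball with probability 1/4, so the other 3 collectively hold it with probability 3/4.
The host can always find an empty cup to open, so this doesn't change that 3/4; it is now spread over the 2 remaining unopened cups.
P(win by switching) = (3/4) · (1/2) = 3/8.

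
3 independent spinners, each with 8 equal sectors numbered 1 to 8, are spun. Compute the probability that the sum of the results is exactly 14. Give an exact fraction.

3/32

There are 8^3 = 512 equally likely outcomes.
The number of ordered 3-tuples from {1,…,8} summing to 14 is 48.
P(sum = 14) = 48/512 = 3/32.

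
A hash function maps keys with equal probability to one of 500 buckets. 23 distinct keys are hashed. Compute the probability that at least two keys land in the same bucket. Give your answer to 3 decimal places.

0.402

It's easier to compute the probability that all 23 are distinct.
P(all distinct) = 500/500 · 499/500 · ··· · 478/500 ≈ 0.598.
So the probability of at least one match is 1 − 0.598 = 0.402.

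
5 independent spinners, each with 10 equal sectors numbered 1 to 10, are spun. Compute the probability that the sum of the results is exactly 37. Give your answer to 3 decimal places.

There are 10^5 = 100000 equally likely outcomes.
The number of ordered 5-tuples from {1,…,10} summing to 37 is 2205.
P(sum = 37) = 2205/100000 = 441/20000 ≈ 0.022.

0.022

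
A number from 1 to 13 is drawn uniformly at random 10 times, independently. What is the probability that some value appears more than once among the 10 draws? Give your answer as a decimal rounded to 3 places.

P(all 10 different) = 13/13 · 12/13 · ··· · 4/13 ≈ 0.008.
P(at least two equal) = 1 − 0.008 = 0.992.

0.992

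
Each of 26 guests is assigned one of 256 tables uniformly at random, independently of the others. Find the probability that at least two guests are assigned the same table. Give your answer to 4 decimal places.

0.7312

It's easier to compute the probability that all 26 are distinct.
P(all distinct) = 256/256 · 255/256 · ··· · 231/256 ≈ 0.2688.
So the probability of at least one match is 1 − 0.2688 = 0.7312.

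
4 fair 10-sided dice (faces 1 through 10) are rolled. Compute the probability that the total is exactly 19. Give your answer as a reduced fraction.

There are 10^4 = 10000 equally likely outcomes.
The number of ordered 4-tuples from {1,…,10} summing to 19 is 592.
P(sum = 19) = 592/10000 = 37/625.

37/625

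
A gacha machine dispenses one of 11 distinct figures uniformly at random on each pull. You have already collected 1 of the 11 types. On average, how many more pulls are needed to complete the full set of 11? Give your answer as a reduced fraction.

81191/2520

Starting from 1 distinct type, each trial gives a new one with probability (11−i)/11 when i types are held, so the wait for the next new type is 11/(11−i).
E = 11/10 + 11/9 + 11/8 + 11/7 + 11/6 + 11/5 + 11/4 + 11/3 + 11/2 + 11/1 = 81191/2520.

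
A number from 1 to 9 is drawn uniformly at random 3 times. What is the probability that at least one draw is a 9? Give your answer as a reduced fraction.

P(no draw is a 9) = (8/9)^3 = 512/729.
P(at least one) = 1 − 512/729 = 217/729.

217/729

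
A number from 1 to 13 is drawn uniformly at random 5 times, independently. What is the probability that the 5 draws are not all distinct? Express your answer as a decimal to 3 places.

P(all 5 different) = 13/13 · 12/13 · ··· · 9/13 ≈ 0.416.
P(at least two equal) = 1 − 0.416 = 0.584.

0.584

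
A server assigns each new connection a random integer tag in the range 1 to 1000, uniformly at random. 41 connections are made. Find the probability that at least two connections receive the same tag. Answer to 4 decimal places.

0.5645

It's easier to compute the probability that all 41 are distinct.
P(all distinct) = 1000/1000 · 999/1000 · ··· · 960/1000 ≈ 0.4355.
So the probability of at least one match is 1 − 0.4355 = 0.5645.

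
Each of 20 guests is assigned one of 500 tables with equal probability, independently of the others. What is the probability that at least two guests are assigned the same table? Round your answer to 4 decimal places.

It's easier to compute the probability that all 20 are distinct.
P(all distinct) = 500/500 · 499/500 · ··· · 481/500 ≈ 0.6804.
So the probability of at least one match is 1 − 0.6804 = 0.3196.

0.3196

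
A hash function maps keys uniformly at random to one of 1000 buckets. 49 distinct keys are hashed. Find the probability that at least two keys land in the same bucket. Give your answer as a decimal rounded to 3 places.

It's easier to compute the probability that all 49 are distinct.
P(all distinct) = 1000/1000 · 999/1000 · ··· · 952/1000 ≈ 0.303.
So the probability of at least one match is 1 − 0.303 = 0.697.

0.697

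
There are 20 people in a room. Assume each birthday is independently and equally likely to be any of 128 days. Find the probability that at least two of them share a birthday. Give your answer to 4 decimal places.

It's easier to compute the probability that all 20 are distinct.
P(all distinct) = 128/128 · 127/128 · ··· · 109/128 ≈ 0.2089.
So the probability of at least one match is 1 − 0.2089 = 0.7911.

0.7911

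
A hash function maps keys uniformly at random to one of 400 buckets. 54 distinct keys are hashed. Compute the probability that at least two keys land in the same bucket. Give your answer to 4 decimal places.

0.9764

It's easier to compute the probability that all 54 are distinct.
P(all distinct) = 400/400 · 399/400 · ··· · 347/400 ≈ 0.0236.
So the probability of at least one match is 1 − 0.0236 = 0.9764.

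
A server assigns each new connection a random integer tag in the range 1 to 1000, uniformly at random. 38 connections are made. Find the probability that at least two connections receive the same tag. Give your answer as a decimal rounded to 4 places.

It's easier to compute the probability that all 38 are distinct.
P(all distinct) = 1000/1000 · 999/1000 · ··· · 963/1000 ≈ 0.4907.
So the probability of at least one match is 1 − 0.4907 = 0.5093.

0.5093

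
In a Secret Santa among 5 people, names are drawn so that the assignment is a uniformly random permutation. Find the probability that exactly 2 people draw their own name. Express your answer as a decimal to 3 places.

Choose which 2 of the 5 are fixed: C(5,2) = 10 ways.
The remaining 3 must have no fixed point: D(3) = 2.
P = 10·2/120 = 1/6 ≈ 0.167.

0.167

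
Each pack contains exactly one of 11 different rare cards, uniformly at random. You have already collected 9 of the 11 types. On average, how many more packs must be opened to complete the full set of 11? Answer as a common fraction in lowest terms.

33/2

Starting from 9 distinct types, each trial gives a new one with probability (11−i)/11 when i types are held, so the wait for the next new type is 11/(11−i).
E = 11/2 + 11/1 = 33/2.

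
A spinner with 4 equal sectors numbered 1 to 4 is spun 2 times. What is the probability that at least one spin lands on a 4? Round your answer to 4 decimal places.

0.4375

P(no spin lands on a 4) = (3/4)^2 ≈ 0.5625.
P(at least one) = 1 − 0.5625 = 0.4375.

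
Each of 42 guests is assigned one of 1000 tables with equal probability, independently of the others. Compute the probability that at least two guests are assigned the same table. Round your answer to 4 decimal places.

0.5824

It's easier to compute the probability that all 42 are distinct.
P(all distinct) = 1000/1000 · 999/1000 · ··· · 959/1000 ≈ 0.4176.
So the probability of at least one match is 1 − 0.4176 = 0.5824.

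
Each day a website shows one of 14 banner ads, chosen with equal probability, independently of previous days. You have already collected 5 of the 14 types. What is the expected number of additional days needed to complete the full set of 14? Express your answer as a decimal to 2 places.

39.61

Starting from 5 distinct types, each trial gives a new one with probability (14−i)/14 when i types are held, so the wait for the next new type is 14/(14−i).
E = 14/9 + 14/8 + 14/7 + 14/6 + 14/5 + 14/4 + 14/3 + 14/2 + 14/1 = 7129/180 ≈ 39.61.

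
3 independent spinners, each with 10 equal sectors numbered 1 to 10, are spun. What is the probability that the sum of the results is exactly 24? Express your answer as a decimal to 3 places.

0.028

There are 10^3 = 1000 equally likely outcomes.
The number of ordered 3-tuples from {1,…,10} summing to 24 is 28.
P(sum = 24) = 28/1000 = 7/250 ≈ 0.028.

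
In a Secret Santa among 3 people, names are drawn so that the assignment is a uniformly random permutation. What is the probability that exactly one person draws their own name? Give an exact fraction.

1/2

Choose which one is fixed: C(3,1) = 3 ways.
The remaining 2 must have no fixed point: D(2) = 1.
P = 3·1/6 = 1/2.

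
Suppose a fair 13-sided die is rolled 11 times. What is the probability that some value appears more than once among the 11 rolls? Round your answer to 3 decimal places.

P(all 11 different) = 13/13 · 12/13 · ··· · 3/13 ≈ 0.002.
P(at least two equal) = 1 − 0.002 = 0.998.

0.998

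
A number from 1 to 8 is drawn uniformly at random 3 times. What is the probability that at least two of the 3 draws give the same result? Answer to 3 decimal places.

0.344

P(all 3 different) = 8/8 · 7/8 · ··· · 6/8 ≈ 0.656.
P(at least two equal) = 1 − 0.656 = 0.344.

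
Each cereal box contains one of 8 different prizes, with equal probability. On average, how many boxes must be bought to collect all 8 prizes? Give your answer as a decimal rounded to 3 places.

After i distinct types are collected, each trial gives a new one with probability (8−i)/8, so the expected wait for the next new type is 8/(8−i).
E = 8/8 + 8/7 + 8/6 + 8/5 + 8/4 + 8/3 + 8/2 + 8/1 = 761/35 ≈ 21.743.

21.743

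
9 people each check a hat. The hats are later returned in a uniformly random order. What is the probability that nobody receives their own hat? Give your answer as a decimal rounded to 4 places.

0.3679

This is the derangement probability: permutations of 9 with no fixed point.
D(9) = 9! · (1 − 1/1! + 1/2! − ··· + (−1)^9/9!) = 133496.
P = 133496/362880 = 16687/45360 ≈ 0.3679.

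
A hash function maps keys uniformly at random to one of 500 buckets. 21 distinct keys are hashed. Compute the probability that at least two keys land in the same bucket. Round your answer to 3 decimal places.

It's easier to compute the probability that all 21 are distinct.
P(all distinct) = 500/500 · 499/500 · ··· · 480/500 ≈ 0.653.
So the probability of at least one match is 1 − 0.653 = 0.347.

0.347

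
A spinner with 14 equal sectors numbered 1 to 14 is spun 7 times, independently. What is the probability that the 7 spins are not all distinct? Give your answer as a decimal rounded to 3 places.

0.836

P(all 7 different) = 14/14 · 13/14 · ··· · 8/14 ≈ 0.164.
P(at least two equal) = 1 − 0.164 = 0.836.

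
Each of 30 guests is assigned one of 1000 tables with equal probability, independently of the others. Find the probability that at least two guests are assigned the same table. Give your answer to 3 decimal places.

It's easier to compute the probability that all 30 are distinct.
P(all distinct) = 1000/1000 · 999/1000 · ··· · 971/1000 ≈ 0.644.
So the probability of at least one match is 1 − 0.644 = 0.356.

0.356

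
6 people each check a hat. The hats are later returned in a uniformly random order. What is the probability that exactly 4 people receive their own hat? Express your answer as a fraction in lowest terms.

Choose which 4 of the 6 are fixed: C(6,4) = 15 ways.
The remaining 2 must have no fixed point: D(2) = 1.
P = 15·1/720 = 1/48.

1/48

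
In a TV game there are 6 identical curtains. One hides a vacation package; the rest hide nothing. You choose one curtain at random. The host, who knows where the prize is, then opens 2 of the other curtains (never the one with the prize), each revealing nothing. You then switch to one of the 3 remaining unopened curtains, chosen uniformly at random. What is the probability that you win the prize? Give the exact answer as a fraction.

Your original curtain holds the prize with probability 1/6, so the other 5 collectively hold it with probability 5/6.
The host can always find 2 empty curtains to open, so the reveals don't change that 5/6; it is now spread over the 3 remaining unopened curtains.
P(win by switching) = (5/6) · (1/3) = 5/18.

5/18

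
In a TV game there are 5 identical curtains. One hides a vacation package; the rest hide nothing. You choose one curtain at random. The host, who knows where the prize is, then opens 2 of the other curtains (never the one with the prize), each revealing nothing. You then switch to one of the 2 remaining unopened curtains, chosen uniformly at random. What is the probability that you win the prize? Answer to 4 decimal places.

0.4000

Your original curtain holds the prize with probability 1/5, so the other 4 collectively hold it with probability 4/5.
The host can always find 2 empty curtains to open, so the reveals don't change that 4/5; it is now spread over the 2 remaining unopened curtains.
P(win by switching) = (4/5) · (1/2) = 2/5 ≈ 0.4000.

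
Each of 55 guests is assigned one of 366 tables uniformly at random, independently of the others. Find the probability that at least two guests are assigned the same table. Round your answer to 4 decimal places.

It's easier to compute the probability that all 55 are distinct.
P(all distinct) = 366/366 · 365/366 · ··· · 312/366 ≈ 0.0139.
So the probability of at least one match is 1 − 0.0139 = 0.9861.

0.9861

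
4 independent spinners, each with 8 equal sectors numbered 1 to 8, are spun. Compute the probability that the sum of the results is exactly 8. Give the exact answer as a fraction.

35/4096

There are 8^4 = 4096 equally likely outcomes.
The number of ordered 4-tuples from {1,…,8} summing to 8 is 35.
P(sum = 8) = 35/4096.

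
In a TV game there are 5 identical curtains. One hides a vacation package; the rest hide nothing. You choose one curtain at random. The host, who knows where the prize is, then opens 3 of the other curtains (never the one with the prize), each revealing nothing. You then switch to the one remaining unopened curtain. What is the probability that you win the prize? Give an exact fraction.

4/5

Your original curtain holds the prize with probability 1/5, so the other 4 collectively hold it with probability 4/5.
The host can always find 3 empty curtains to open, so the reveals don't change that 4/5; it is now spread over the 1 remaining unopened curtain.
P(win by switching) = (4/5) · (1/1) = 4/5.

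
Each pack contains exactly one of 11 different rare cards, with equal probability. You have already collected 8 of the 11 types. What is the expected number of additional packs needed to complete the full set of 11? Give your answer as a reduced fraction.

Starting from 8 distinct types, each trial gives a new one with probability (11−i)/11 when i types are held, so the wait for the next new type is 11/(11−i).
E = 11/3 + 11/2 + 11/1 = 121/6.

121/6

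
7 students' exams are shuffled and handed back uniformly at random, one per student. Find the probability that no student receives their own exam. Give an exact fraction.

This is the derangement probability: permutations of 7 with no fixed point.
D(7) = 7! · (1 − 1/1! + 1/2! − ··· + (−1)^7/7!) = 1854.
P = 1854/5040 = 103/280.

103/280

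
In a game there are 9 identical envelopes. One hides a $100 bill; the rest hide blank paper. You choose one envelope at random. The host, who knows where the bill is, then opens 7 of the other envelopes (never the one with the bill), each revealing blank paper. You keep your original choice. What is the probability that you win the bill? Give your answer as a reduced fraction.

1/9

The host can always open 7 empty envelopes regardless of your choice, so the reveals give no information about your original envelope.
P(win by staying) = 1/9.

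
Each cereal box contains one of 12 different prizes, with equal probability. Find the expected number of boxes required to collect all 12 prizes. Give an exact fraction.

86021/2310

After i distinct types are collected, each trial gives a new one with probability (12−i)/12, so the expected wait for the next new type is 12/(12−i).
E = 12/12 + 12/11 + 12/10 + 12/9 + 12/8 + 12/7 + 12/6 + 12/5 + 12/4 + 12/3 + 12/2 + 12/1 = 86021/2310.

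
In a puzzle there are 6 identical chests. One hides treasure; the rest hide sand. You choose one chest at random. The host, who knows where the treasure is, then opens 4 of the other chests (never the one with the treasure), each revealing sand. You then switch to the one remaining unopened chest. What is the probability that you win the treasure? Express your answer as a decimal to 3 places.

0.833

Your original chest holds the treasure with probability 1/6, so the other 5 collectively hold it with probability 5/6.
The host can always find 4 empty chests to open, so the reveals don't change that 5/6; it is now spread over the 1 remaining unopened chest.
P(win by switching) = (5/6) · (1/1) = 5/6 ≈ 0.833.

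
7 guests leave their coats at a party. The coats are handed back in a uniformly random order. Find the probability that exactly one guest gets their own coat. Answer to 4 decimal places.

Choose which one is fixed: C(7,1) = 7 ways.
The remaining 6 must have no fixed point: D(6) = 265.
P = 7·265/5040 = 53/144 ≈ 0.3681.

0.3681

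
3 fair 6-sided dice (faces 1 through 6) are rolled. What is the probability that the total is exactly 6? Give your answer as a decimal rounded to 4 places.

0.0463

There are 6^3 = 216 equally likely outcomes.
The number of ordered 3-tuples from {1,…,6} summing to 6 is 10.
P(sum = 6) = 10/216 = 5/108 ≈ 0.0463.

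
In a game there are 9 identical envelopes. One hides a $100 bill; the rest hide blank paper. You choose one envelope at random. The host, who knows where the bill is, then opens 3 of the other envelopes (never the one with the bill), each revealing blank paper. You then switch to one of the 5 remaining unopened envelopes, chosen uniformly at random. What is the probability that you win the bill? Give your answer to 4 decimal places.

0.1778

Your original envelope holds the bill with probability 1/9, so the other 8 collectively hold it with probability 8/9.
The host can always find 3 empty envelopes to open, so the reveals don't change that 8/9; it is now spread over the 5 remaining unopened envelopes.
P(win by switching) = (8/9) · (1/5) = 8/45 ≈ 0.1778.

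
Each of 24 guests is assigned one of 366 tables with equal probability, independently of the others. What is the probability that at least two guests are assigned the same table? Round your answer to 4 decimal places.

It's easier to compute the probability that all 24 are distinct.
P(all distinct) = 366/366 · 365/366 · ··· · 343/366 ≈ 0.4627.
So the probability of at least one match is 1 − 0.4627 = 0.5373.

0.5373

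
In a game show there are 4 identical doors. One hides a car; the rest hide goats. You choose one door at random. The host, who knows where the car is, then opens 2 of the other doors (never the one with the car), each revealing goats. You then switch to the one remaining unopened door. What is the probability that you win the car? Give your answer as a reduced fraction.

Your original door holds the car with probability 1/4, so the other 3 collectively hold it with probability 3/4.
The host can always find 2 empty doors to open, so the reveals don't change that 3/4; it is now spread over the 1 remaining unopened door.
P(win by switching) = (3/4) · (1/1) = 3/4.

3/4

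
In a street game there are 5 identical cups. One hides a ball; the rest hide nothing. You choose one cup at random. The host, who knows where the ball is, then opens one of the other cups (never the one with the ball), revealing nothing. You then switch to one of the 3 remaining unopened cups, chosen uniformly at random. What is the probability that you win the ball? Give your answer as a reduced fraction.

Your original cup holds the ball with probability 1/5, so the other 4 collectively hold it with probability 4/5.
The host can always find an empty cup to open, so this doesn't change that 4/5; it is now spread over the 3 remaining unopened cups.
P(win by switching) = (4/5) · (1/3) = 4/15.

4/15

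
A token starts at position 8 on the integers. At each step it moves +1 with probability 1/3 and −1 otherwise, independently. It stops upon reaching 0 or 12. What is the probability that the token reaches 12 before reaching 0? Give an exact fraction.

17/273

Let r = q/p = (2/3)/(1/3) = 2. The recurrence P(i) = p·P(i+1) + q·P(i−1) with P(0)=0, P(12)=1 gives P(i) = (1 − r^i)/(1 − r^12).
P(8) = (1 − (2)^8) / (1 − (2)^12) = 17/273.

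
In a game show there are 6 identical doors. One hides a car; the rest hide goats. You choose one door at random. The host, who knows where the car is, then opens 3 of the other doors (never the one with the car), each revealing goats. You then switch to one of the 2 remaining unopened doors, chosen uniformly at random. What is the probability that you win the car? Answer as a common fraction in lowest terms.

Your original door holds the car with probability 1/6, so the other 5 collectively hold it with probability 5/6.
The host can always find 3 empty doors to open, so the reveals don't change that 5/6; it is now spread over the 2 remaining unopened doors.
P(win by switching) = (5/6) · (1/2) = 5/12.

5/12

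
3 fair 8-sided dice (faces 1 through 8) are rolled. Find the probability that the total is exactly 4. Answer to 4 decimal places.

0.0059

There are 8^3 = 512 equally likely outcomes.
The number of ordered 3-tuples from {1,…,8} summing to 4 is 3.
P(sum = 4) = 3/512 ≈ 0.0059.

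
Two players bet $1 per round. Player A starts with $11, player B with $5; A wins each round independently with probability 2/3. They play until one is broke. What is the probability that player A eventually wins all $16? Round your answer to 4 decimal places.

0.9995

Let r = q/p = (1/3)/(2/3) = 1/2. The recurrence P(i) = p·P(i+1) + q·P(i−1) with P(0)=0, P(16)=1 gives P(i) = (1 − r^i)/(1 − r^16).
P(11) = (1 − (1/2)^11) / (1 − (1/2)^16) = 65504/65535 ≈ 0.9995.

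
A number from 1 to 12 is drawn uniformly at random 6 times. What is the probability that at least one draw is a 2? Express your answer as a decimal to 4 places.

P(no draw is a 2) = (11/12)^6 ≈ 0.5933.
P(at least one) = 1 − 0.5933 = 0.4067.

0.4067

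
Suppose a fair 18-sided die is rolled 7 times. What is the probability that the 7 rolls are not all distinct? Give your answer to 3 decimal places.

0.738

P(all 7 different) = 18/18 · 17/18 · ··· · 12/18 ≈ 0.262.
P(at least two equal) = 1 − 0.262 = 0.738.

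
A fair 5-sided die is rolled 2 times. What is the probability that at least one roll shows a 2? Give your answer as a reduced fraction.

9/25

P(no roll shows a 2) = (4/5)^2 = 16/25.
P(at least one) = 1 − 16/25 = 9/25.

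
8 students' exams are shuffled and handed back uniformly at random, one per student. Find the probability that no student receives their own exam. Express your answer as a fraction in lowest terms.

2119/5760

This is the derangement probability: permutations of 8 with no fixed point.
D(8) = 8! · (1 − 1/1! + 1/2! − ··· + (−1)^8/8!) = 14833.
P = 14833/40320 = 2119/5760.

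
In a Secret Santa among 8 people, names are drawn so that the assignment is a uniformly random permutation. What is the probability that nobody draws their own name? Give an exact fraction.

This is the derangement probability: permutations of 8 with no fixed point.
D(8) = 8! · (1 − 1/1! + 1/2! − ··· + (−1)^8/8!) = 14833.
P = 14833/40320 = 2119/5760.

2119/5760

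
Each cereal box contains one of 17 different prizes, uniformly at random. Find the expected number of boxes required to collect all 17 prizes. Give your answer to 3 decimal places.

After i distinct types are collected, each trial gives a new one with probability (17−i)/17, so the expected wait for the next new type is 17/(17−i).
E = 17/17 + 17/16 + 17/15 + 17/14 + 17/13 + 17/12 + 17/11 + 17/10 + 17/9 + 17/8 + 17/7 + 17/6 + 17/5 + 17/4 + 17/3 + 17/2 + 17/1 = 42142223/720720 ≈ 58.472.

58.472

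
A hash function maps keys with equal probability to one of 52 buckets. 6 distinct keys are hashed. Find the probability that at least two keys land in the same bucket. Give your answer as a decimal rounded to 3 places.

It's easier to compute the probability that all 6 are distinct.
P(all distinct) = 52/52 · 51/52 · ··· · 47/52 ≈ 0.741.
So the probability of at least one match is 1 − 0.741 = 0.259.

0.259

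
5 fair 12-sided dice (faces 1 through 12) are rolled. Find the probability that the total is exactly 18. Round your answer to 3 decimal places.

0.009

There are 12^5 = 248832 equally likely outcomes.
The number of ordered 5-tuples from {1,…,12} summing to 18 is 2355.
P(sum = 18) = 2355/248832 = 785/82944 ≈ 0.009.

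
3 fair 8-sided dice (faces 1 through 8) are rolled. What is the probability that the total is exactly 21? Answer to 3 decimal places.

0.020

There are 8^3 = 512 equally likely outcomes.
The number of ordered 3-tuples from {1,…,8} summing to 21 is 10.
P(sum = 21) = 10/512 = 5/256 ≈ 0.020.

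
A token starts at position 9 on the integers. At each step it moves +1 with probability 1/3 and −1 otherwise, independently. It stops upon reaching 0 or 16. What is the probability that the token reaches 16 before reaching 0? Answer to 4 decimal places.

0.0078

Let r = q/p = (2/3)/(1/3) = 2. The recurrence P(i) = p·P(i+1) + q·P(i−1) with P(0)=0, P(16)=1 gives P(i) = (1 − r^i)/(1 − r^16).
P(9) = (1 − (2)^9) / (1 − (2)^16) = 511/65535 ≈ 0.0078.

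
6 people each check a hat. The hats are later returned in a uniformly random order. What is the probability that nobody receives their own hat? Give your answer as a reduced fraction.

53/144

This is the derangement probability: permutations of 6 with no fixed point.
D(6) = 6! · (1 − 1/1! + 1/2! − ··· + (−1)^6/6!) = 265.
P = 265/720 = 53/144.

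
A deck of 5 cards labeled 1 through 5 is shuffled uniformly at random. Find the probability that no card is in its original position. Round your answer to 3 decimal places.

0.367

This is the derangement probability: permutations of 5 with no fixed point.
D(5) = 5! · (1 − 1/1! + 1/2! − ··· + (−1)^5/5!) = 44.
P = 44/120 = 11/30 ≈ 0.367.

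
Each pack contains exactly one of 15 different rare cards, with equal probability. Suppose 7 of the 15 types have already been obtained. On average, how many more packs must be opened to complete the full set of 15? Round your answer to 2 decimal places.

40.77

Starting from 7 distinct types, each trial gives a new one with probability (15−i)/15 when i types are held, so the wait for the next new type is 15/(15−i).
E = 15/8 + 15/7 + 15/6 + 15/5 + 15/4 + 15/3 + 15/2 + 15/1 = 2283/56 ≈ 40.77.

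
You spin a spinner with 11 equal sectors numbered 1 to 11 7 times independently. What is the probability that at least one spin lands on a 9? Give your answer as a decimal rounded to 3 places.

0.487

P(no spin lands on a 9) = (10/11)^7 ≈ 0.513.
P(at least one) = 1 − 0.513 = 0.487.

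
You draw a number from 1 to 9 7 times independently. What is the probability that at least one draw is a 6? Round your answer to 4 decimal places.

P(no draw is a 6) = (8/9)^7 ≈ 0.4385.
P(at least one) = 1 − 0.4385 = 0.5615.

0.5615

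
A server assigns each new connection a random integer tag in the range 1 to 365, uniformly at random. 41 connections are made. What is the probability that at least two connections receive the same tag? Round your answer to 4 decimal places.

It's easier to compute the probability that all 41 are distinct.
P(all distinct) = 365/365 · 364/365 · ··· · 325/365 ≈ 0.0968.
So the probability of at least one match is 1 − 0.0968 = 0.9032.

0.9032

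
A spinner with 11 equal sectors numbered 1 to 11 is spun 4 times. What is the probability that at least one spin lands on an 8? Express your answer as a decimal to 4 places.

0.3170

P(no spin lands on an 8) = (10/11)^4 ≈ 0.6830.
P(at least one) = 1 − 0.6830 = 0.3170.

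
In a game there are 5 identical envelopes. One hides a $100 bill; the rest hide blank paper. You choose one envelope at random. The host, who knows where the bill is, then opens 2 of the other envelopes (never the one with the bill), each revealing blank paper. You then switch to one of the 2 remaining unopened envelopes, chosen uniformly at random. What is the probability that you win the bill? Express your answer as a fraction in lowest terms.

Your original envelope holds the bill with probability 1/5, so the other 4 collectively hold it with probability 4/5.
The host can always find 2 empty envelopes to open, so the reveals don't change that 4/5; it is now spread over the 2 remaining unopened envelopes.
P(win by switching) = (4/5) · (1/2) = 2/5.

2/5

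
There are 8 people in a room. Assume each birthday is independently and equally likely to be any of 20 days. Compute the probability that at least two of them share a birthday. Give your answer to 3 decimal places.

It's easier to compute the probability that all 8 are distinct.
P(all distinct) = 20/20 · 19/20 · ··· · 13/20 ≈ 0.198.
So the probability of at least one match is 1 − 0.198 = 0.802.

0.802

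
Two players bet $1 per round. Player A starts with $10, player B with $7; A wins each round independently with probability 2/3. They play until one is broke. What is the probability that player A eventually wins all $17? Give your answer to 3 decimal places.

0.999

Let r = q/p = (1/3)/(2/3) = 1/2. The recurrence P(i) = p·P(i+1) + q·P(i−1) with P(0)=0, P(17)=1 gives P(i) = (1 − r^i)/(1 − r^17).
P(10) = (1 − (1/2)^10) / (1 − (1/2)^17) = 130944/131071 ≈ 0.999.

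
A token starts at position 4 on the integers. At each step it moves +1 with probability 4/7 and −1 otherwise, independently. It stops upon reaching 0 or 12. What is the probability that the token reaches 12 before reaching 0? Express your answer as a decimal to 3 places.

0.706

Let r = q/p = (3/7)/(4/7) = 3/4. The recurrence P(i) = p·P(i+1) + q·P(i−1) with P(0)=0, P(12)=1 gives P(i) = (1 − r^i)/(1 − r^12).
P(4) = (1 − (3/4)^4) / (1 − (3/4)^12) = 65536/92833 ≈ 0.706.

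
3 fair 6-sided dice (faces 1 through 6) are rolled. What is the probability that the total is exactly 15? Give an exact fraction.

5/108

There are 6^3 = 216 equally likely outcomes.
The number of ordered 3-tuples from {1,…,6} summing to 15 is 10.
P(sum = 15) = 10/216 = 5/108.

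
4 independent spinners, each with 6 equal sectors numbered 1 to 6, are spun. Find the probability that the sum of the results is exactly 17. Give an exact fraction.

There are 6^4 = 1296 equally likely outcomes.
The number of ordered 4-tuples from {1,…,6} summing to 17 is 104.
P(sum = 17) = 104/1296 = 13/162.

13/162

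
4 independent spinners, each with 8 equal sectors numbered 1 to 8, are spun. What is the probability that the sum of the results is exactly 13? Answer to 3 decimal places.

0.050

There are 8^4 = 4096 equally likely outcomes.
The number of ordered 4-tuples from {1,…,8} summing to 13 is 204.
P(sum = 13) = 204/4096 = 51/1024 ≈ 0.050.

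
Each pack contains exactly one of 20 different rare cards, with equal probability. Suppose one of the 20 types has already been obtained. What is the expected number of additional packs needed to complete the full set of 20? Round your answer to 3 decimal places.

Starting from 1 distinct type, each trial gives a new one with probability (20−i)/20 when i types are held, so the wait for the next new type is 20/(20−i).
E = 20/19 + 20/18 + 20/17 + 20/16 + 20/15 + 20/14 + 20/13 + 20/12 + 20/11 + 20/10 + 20/9 + 20/8 + 20/7 + 20/6 + 20/5 + 20/4 + 20/3 + 20/2 + 20/1 = 275295799/3879876 ≈ 70.955.

70.955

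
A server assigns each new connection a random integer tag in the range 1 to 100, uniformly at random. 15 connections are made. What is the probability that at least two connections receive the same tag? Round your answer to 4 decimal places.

0.6687

It's easier to compute the probability that all 15 are distinct.
P(all distinct) = 100/100 · 99/100 · ··· · 86/100 ≈ 0.3313.
So the probability of at least one match is 1 − 0.3313 = 0.6687.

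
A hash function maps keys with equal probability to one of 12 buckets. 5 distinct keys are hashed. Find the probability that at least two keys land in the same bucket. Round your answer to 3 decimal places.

It's easier to compute the probability that all 5 are distinct.
P(all distinct) = 12/12 · 11/12 · ··· · 8/12 ≈ 0.382.
So the probability of at least one match is 1 − 0.382 = 0.618.

0.618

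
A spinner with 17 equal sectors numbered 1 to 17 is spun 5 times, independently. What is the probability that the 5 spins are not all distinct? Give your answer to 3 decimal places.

P(all 5 different) = 17/17 · 16/17 · ··· · 13/17 ≈ 0.523.
P(at least two equal) = 1 − 0.523 = 0.477.

0.477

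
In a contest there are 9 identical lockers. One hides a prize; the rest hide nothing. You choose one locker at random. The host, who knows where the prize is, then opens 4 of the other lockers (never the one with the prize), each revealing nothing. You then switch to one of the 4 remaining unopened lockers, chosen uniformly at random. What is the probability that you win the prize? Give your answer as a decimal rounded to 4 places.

0.2222

Your original locker holds the prize with probability 1/9, so the other 8 collectively hold it with probability 8/9.
The host can always find 4 empty lockers to open, so the reveals don't change that 8/9; it is now spread over the 4 remaining unopened lockers.
P(win by switching) = (8/9) · (1/4) = 2/9 ≈ 0.2222.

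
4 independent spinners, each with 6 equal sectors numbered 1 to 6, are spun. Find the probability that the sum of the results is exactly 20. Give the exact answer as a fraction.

35/1296

There are 6^4 = 1296 equally likely outcomes.
The number of ordered 4-tuples from {1,…,6} summing to 20 is 35.
P(sum = 20) = 35/1296.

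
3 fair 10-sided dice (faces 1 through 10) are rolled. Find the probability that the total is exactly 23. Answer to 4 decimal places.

0.0360

There are 10^3 = 1000 equally likely outcomes.
The number of ordered 3-tuples from {1,…,10} summing to 23 is 36.
P(sum = 23) = 36/1000 = 9/250 ≈ 0.0360.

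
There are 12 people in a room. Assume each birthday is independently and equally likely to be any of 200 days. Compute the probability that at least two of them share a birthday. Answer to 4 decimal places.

It's easier to compute the probability that all 12 are distinct.
P(all distinct) = 200/200 · 199/200 · ··· · 189/200 ≈ 0.7143.
So the probability of at least one match is 1 − 0.7143 = 0.2857.

0.2857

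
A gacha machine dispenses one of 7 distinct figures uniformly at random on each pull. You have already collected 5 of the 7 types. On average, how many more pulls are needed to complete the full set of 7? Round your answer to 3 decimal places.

10.500

Starting from 5 distinct types, each trial gives a new one with probability (7−i)/7 when i types are held, so the wait for the next new type is 7/(7−i).
E = 7/2 + 7/1 = 21/2 ≈ 10.500.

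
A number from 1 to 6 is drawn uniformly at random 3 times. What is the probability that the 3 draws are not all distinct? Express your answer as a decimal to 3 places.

P(all 3 different) = 6/6 · 5/6 · ··· · 4/6 ≈ 0.556.
P(at least two equal) = 1 − 0.556 = 0.444.

0.444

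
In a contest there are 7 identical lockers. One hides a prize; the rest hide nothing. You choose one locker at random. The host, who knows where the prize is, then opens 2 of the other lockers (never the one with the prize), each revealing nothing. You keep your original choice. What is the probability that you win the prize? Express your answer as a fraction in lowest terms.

1/7

The host can always open 2 empty lockers regardless of your choice, so the reveals give no information about your original locker.
P(win by staying) = 1/7.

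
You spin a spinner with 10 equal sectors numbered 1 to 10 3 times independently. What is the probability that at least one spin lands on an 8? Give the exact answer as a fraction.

271/1000

P(no spin lands on an 8) = (9/10)^3 = 729/1000.
P(at least one) = 1 − 729/1000 = 271/1000.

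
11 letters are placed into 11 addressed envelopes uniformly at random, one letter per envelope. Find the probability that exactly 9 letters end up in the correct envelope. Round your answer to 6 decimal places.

0.000001

Choose which 9 of the 11 are fixed: C(11,9) = 55 ways.
The remaining 2 must have no fixed point: D(2) = 1.
P = 55·1/39916800 = 1/725760 ≈ 0.000001.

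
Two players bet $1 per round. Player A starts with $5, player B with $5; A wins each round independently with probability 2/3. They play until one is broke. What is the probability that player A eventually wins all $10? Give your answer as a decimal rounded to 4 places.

Let r = q/p = (1/3)/(2/3) = 1/2. The recurrence P(i) = p·P(i+1) + q·P(i−1) with P(0)=0, P(10)=1 gives P(i) = (1 − r^i)/(1 − r^10).
P(5) = (1 − (1/2)^5) / (1 − (1/2)^10) = 32/33 ≈ 0.9697.

0.9697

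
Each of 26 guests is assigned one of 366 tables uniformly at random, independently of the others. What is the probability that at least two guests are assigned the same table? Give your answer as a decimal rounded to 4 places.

0.5972

It's easier to compute the probability that all 26 are distinct.
P(all distinct) = 366/366 · 365/366 · ··· · 341/366 ≈ 0.4028.
So the probability of at least one match is 1 − 0.4028 = 0.5972.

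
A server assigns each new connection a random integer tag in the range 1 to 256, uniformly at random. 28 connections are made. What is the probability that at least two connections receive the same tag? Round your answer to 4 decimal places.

0.7840

It's easier to compute the probability that all 28 are distinct.
P(all distinct) = 256/256 · 255/256 · ··· · 229/256 ≈ 0.2160.
So the probability of at least one match is 1 − 0.2160 = 0.7840.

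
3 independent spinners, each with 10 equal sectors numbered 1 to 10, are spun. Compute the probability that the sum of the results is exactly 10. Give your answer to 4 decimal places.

0.0360

There are 10^3 = 1000 equally likely outcomes.
The number of ordered 3-tuples from {1,…,10} summing to 10 is 36.
P(sum = 10) = 36/1000 = 9/250 ≈ 0.0360.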